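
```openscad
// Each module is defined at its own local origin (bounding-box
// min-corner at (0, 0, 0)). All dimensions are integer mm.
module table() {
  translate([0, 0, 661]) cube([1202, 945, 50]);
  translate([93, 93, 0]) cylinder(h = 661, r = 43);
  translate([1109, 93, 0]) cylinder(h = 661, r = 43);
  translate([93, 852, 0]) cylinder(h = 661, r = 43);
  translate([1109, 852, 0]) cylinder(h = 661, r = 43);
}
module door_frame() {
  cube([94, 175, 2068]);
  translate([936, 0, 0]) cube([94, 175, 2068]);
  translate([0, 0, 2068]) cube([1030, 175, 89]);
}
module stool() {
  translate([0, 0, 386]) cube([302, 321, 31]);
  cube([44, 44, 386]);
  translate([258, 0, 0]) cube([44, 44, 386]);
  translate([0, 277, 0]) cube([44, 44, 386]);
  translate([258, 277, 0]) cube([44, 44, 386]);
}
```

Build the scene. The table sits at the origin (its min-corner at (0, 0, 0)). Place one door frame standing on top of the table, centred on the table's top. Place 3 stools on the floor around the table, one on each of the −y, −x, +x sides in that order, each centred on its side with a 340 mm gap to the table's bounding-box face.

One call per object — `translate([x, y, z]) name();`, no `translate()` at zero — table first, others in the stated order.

table();
translate([86, 385, 711]) door_frame();
translate([450, -661, 0]) stool();
translate([-642, 312, 0]) stool();
translate([1542, 312, 0]) stool();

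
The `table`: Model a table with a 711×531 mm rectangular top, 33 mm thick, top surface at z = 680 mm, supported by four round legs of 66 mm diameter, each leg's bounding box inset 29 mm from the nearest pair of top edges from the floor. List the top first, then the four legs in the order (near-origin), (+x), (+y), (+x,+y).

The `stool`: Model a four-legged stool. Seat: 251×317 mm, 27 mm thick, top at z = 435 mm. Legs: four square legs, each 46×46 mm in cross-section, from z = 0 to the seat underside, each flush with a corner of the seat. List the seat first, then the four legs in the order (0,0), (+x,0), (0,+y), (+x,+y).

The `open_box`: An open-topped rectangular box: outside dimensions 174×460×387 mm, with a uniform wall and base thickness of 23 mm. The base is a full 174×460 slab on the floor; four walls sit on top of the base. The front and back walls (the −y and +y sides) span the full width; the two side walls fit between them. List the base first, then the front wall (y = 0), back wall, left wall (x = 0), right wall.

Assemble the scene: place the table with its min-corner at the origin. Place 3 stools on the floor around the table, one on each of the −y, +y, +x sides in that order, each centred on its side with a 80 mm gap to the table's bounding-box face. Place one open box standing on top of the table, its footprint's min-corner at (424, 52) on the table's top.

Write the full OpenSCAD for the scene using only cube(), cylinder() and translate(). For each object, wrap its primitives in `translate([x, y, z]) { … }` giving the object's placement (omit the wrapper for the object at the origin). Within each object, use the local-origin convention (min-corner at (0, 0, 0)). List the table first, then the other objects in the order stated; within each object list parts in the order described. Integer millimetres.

translate([0, 0, 647]) cube([711, 531, 33]);
translate([62, 62, 0]) cylinder(h = 647, r = 33);
translate([649, 62, 0]) cylinder(h = 647, r = 33);
translate([62, 469, 0]) cylinder(h = 647, r = 33);
translate([649, 469, 0]) cylinder(h = 647, r = 33);
translate([230, -397, 0]) {
  translate([0, 0, 408]) cube([251, 317, 27]);
  cube([46, 46, 408]);
  translate([205, 0, 0]) cube([46, 46, 408]);
  translate([0, 271, 0]) cube([46, 46, 408]);
  translate([205, 271, 0]) cube([46, 46, 408]);
}
translate([230, 611, 0]) {
  translate([0, 0, 408]) cube([251, 317, 27]);
  cube([46, 46, 408]);
  translate([205, 0, 0]) cube([46, 46, 408]);
  translate([0, 271, 0]) cube([46, 46, 408]);
  translate([205, 271, 0]) cube([46, 46, 408]);
}
translate([791, 107, 0]) {
  translate([0, 0, 408]) cube([251, 317, 27]);
  cube([46, 46, 408]);
  translate([205, 0, 0]) cube([46, 46, 408]);
  translate([0, 271, 0]) cube([46, 46, 408]);
  translate([205, 271, 0]) cube([46, 46, 408]);
}
translate([424, 52, 680]) {
  cube([174, 460, 23]);
  translate([0, 0, 23]) cube([174, 23, 364]);
  translate([0, 437, 23]) cube([174, 23, 364]);
  translate([0, 23, 23]) cube([23, 414, 364]);
  translate([151, 23, 23]) cube([23, 414, 364]);
}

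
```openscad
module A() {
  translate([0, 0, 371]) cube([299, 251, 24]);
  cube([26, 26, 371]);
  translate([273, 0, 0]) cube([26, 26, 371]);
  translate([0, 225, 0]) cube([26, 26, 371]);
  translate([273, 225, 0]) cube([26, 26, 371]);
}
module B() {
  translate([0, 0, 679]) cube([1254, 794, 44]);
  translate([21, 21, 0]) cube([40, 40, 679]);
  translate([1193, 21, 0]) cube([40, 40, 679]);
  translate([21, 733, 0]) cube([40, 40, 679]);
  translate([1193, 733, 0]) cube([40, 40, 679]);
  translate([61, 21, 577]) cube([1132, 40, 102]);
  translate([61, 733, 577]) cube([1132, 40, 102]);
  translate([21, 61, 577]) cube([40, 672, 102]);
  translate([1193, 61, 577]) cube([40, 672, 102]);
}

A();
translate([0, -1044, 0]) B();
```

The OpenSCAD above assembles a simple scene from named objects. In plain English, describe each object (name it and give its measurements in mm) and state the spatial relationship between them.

A is a four-legged stool. The seat is 299×251 mm, 24 mm thick, top at z = 395 mm. It stands on four square legs, each 26×26 mm in cross-section, from z = 0 to the seat underside, each flush with a corner of the seat.

B is a rectangular dining table. The top is 1254×794×44 mm with its upper surface at z = 723 mm. It stands on four 40×40 mm square legs, each inset 21 mm from the nearest pair of top edges, running from the floor to the underside of the top. Four apron rails, 40 mm thick and 102 mm tall, run between adjacent legs with their top edges flush with the underside of the top and their outer faces flush with the legs' outer faces.

The table is on the floor beside the stool on its −y side.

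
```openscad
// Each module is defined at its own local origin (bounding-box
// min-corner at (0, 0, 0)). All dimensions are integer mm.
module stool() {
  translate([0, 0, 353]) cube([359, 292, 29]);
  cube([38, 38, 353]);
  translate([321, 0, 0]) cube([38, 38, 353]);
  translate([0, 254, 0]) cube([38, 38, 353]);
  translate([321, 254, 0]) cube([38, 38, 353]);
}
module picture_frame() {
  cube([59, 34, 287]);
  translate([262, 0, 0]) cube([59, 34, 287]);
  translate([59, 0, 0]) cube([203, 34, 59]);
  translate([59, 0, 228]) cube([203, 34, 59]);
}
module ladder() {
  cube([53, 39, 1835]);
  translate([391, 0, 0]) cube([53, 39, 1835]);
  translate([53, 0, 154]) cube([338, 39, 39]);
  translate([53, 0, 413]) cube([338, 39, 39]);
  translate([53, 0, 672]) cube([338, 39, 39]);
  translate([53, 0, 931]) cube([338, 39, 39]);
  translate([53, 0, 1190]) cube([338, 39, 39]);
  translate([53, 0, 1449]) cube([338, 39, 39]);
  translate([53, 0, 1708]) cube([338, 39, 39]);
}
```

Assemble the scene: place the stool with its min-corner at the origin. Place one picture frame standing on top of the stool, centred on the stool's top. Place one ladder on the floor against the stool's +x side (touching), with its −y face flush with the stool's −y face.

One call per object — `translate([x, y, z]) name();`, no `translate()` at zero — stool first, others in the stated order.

stool();
translate([19, 129, 382]) picture_frame();
translate([359, 0, 0]) ladder();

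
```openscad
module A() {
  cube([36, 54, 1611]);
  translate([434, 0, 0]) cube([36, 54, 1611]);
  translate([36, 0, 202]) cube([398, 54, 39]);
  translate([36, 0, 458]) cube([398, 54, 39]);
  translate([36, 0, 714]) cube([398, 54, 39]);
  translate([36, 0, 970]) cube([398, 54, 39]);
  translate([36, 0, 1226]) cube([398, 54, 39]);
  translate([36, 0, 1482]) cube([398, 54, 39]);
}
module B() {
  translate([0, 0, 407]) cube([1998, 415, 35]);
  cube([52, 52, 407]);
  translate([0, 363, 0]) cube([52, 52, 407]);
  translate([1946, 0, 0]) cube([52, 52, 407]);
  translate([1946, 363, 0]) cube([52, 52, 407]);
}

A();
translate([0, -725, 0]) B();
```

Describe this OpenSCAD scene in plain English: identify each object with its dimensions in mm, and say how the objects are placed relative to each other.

A is a wooden ladder with two side rails of 36×54 mm section and 1611 mm height, set 470 mm apart overall. Between them run 6 rectangular rungs (54 mm deep, 39 mm thick), front faces flush with the rails' −y face. The bottom of the first rung is 202 mm above the floor and each subsequent rung is 256 mm higher than the one below.

B is a long wooden bench with a 1998 mm (x) × 415 mm (y) seat, 35 mm thick, its top surface 442 mm above the floor. Four 52 mm square legs at the seat corners, flush with the edges, run from z = 0 to the seat underside.

The bench is on the floor beside the ladder on its −y side.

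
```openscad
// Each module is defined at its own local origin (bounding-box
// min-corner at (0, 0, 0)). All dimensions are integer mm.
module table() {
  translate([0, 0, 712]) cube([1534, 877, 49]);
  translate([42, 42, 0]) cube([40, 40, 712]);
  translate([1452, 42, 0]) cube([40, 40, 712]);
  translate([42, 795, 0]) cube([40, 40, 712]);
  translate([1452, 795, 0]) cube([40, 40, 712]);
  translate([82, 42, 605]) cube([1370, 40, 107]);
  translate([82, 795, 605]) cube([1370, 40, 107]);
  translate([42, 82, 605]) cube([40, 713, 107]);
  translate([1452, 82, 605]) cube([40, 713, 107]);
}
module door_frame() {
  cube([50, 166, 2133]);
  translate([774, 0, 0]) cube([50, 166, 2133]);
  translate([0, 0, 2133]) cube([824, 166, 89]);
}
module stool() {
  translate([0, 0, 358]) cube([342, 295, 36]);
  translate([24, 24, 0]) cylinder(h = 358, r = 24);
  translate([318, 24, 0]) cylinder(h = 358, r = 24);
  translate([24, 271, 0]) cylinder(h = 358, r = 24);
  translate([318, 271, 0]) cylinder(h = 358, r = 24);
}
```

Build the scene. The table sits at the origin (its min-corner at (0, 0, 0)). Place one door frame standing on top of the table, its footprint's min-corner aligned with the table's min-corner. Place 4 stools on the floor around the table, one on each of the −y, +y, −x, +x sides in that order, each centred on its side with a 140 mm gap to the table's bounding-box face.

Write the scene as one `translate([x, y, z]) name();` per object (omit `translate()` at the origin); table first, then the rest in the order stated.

table();
translate([0, 0, 761]) door_frame();
translate([596, -435, 0]) stool();
translate([596, 1017, 0]) stool();
translate([-482, 291, 0]) stool();
translate([1674, 291, 0]) stool();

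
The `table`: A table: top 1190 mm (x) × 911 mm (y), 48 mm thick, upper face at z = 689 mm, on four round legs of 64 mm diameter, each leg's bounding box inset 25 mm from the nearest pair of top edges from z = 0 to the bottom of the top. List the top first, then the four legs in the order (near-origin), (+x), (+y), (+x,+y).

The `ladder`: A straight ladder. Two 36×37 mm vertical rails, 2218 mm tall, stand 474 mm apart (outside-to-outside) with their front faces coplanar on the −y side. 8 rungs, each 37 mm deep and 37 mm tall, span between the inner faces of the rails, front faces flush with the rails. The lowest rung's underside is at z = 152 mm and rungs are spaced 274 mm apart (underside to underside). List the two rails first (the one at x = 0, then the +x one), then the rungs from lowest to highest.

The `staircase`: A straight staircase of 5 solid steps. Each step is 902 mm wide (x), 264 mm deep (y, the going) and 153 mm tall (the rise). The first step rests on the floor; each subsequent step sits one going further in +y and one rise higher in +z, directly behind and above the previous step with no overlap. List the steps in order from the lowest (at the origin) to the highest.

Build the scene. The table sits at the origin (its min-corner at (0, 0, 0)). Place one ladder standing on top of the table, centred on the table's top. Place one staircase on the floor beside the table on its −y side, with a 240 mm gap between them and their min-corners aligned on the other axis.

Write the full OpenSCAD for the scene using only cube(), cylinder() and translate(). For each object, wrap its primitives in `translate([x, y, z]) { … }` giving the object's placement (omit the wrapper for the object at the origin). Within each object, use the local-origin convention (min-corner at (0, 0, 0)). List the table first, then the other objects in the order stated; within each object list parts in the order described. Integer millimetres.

translate([0, 0, 641]) cube([1190, 911, 48]);
translate([57, 57, 0]) cylinder(h = 641, r = 32);
translate([1133, 57, 0]) cylinder(h = 641, r = 32);
translate([57, 854, 0]) cylinder(h = 641, r = 32);
translate([1133, 854, 0]) cylinder(h = 641, r = 32);
translate([358, 437, 689]) {
  cube([36, 37, 2218]);
  translate([438, 0, 0]) cube([36, 37, 2218]);
  translate([36, 0, 152]) cube([402, 37, 37]);
  translate([36, 0, 426]) cube([402, 37, 37]);
  translate([36, 0, 700]) cube([402, 37, 37]);
  translate([36, 0, 974]) cube([402, 37, 37]);
  translate([36, 0, 1248]) cube([402, 37, 37]);
  translate([36, 0, 1522]) cube([402, 37, 37]);
  translate([36, 0, 1796]) cube([402, 37, 37]);
  translate([36, 0, 2070]) cube([402, 37, 37]);
}
translate([0, -1560, 0]) {
  cube([902, 264, 153]);
  translate([0, 264, 153]) cube([902, 264, 153]);
  translate([0, 528, 306]) cube([902, 264, 153]);
  translate([0, 792, 459]) cube([902, 264, 153]);
  translate([0, 1056, 612]) cube([902, 264, 153]);
}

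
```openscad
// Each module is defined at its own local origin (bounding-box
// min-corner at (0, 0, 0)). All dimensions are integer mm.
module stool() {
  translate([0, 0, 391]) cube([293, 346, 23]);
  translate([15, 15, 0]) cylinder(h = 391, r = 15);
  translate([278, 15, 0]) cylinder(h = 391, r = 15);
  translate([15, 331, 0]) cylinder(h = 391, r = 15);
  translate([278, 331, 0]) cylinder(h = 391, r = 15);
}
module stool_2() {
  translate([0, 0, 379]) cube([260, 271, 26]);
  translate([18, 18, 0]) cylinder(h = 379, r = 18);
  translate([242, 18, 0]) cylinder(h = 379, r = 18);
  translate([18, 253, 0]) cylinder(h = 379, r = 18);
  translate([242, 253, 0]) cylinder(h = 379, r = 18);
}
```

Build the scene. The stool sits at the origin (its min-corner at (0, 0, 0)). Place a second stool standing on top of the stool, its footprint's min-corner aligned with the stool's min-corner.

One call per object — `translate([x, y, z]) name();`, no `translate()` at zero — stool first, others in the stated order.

stool();
translate([0, 0, 414]) stool_2();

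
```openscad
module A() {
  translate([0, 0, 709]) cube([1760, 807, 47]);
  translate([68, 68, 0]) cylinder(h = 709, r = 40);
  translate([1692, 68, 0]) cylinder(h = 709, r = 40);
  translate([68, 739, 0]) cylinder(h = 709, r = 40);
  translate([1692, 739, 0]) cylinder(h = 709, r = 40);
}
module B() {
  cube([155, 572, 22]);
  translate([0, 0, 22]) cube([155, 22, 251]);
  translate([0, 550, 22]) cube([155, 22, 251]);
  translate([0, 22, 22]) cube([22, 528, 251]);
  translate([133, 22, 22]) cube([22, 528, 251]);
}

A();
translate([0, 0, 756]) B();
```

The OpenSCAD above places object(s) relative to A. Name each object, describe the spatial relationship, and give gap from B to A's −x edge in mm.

The open box's min-x is at 0; the table's min-x is 0; gap = 0 mm.

A is a table. B is an open box. The open box is on top of the table. The gap from the open box to the table's −x edge is 0 mm.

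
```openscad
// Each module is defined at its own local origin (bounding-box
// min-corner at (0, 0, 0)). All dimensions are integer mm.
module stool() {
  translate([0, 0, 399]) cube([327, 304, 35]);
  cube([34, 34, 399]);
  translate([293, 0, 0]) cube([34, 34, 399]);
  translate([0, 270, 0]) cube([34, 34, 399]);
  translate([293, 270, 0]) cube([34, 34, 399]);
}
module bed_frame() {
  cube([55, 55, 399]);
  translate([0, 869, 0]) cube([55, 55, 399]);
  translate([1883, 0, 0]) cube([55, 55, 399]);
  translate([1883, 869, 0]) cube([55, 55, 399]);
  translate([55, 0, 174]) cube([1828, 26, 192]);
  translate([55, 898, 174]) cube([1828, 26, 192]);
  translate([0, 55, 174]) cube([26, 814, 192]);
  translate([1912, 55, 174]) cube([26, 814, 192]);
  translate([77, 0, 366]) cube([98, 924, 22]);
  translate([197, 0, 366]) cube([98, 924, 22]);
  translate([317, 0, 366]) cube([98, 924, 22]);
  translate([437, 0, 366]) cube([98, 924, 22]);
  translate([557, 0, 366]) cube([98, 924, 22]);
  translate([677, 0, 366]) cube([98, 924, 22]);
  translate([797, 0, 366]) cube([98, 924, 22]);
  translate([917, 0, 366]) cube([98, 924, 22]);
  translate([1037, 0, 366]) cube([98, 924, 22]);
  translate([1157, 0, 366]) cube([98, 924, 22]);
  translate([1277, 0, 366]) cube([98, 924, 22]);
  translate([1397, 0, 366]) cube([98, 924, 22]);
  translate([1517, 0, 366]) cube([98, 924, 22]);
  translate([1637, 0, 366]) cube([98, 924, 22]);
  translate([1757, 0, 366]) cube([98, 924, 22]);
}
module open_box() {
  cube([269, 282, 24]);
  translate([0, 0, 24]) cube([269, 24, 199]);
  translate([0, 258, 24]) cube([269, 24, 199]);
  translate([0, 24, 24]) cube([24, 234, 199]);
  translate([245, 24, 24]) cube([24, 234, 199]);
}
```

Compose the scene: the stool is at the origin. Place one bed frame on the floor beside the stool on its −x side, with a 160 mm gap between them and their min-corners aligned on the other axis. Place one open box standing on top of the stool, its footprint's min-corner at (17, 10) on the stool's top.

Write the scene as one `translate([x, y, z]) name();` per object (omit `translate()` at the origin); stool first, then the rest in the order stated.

stool();
translate([-2098, 0, 0]) bed_frame();
translate([17, 10, 434]) open_box();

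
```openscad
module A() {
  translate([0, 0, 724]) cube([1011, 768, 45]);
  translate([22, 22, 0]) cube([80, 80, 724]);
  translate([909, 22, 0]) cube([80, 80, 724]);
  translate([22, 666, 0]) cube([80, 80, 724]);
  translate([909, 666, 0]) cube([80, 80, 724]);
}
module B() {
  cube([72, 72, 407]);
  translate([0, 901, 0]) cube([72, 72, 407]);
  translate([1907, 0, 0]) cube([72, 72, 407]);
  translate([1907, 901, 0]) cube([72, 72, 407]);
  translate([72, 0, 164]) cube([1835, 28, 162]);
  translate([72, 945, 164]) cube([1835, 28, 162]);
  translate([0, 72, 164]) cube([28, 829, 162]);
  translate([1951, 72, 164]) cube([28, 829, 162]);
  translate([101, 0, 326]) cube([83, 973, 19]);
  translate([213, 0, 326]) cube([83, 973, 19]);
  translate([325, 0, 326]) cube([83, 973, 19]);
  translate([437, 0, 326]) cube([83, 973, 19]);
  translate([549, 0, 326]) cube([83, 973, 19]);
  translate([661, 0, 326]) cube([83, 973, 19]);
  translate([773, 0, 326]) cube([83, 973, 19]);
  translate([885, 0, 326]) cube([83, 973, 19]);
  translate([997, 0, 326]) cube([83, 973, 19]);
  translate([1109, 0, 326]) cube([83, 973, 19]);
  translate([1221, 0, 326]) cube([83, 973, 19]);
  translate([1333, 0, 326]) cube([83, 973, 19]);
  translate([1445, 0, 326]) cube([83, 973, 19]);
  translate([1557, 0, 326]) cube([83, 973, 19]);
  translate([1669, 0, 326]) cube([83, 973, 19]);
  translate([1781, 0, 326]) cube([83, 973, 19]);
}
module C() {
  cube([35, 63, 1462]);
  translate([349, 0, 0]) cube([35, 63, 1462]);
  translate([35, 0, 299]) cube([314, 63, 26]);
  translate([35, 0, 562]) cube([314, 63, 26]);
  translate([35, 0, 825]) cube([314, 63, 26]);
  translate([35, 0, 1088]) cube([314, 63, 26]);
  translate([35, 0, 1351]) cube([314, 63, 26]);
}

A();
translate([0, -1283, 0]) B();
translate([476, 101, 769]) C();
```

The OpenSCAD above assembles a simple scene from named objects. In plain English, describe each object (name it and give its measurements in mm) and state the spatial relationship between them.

A is a rectangular dining table. The top is 1011×768×45 mm with its upper surface at z = 769 mm. It stands on four 80×80 mm square legs, each inset 22 mm from the nearest pair of top edges, running from the floor to the underside of the top.

B is a bed frame 1979 mm long (x) by 973 mm wide (y). Four 72×72 mm corner posts, 407 mm tall, at the corners of the footprint. Four rails of 28 mm thickness and 162 mm height run between adjacent posts with their undersides at z = 164 mm, their outer faces flush with the outside of the frame (the two x-running rails run between the posts' inner faces; the two y-running rails run between the posts' inner faces). 16 slats, each 83 mm wide (x) and 19 mm thick, lie across the top of the two x-running rails, running the full 973 mm width of the frame in y; the slats are evenly spaced along x between the inner faces of the end posts with equal gaps (rounded down to the nearest mm) at the −x end and between each pair — any rounding remainder accumulates at the +x end.

C is a wooden ladder with two side rails of 35×63 mm section and 1462 mm height, set 384 mm apart overall. Between them run 5 rectangular rungs (63 mm deep, 26 mm thick), front faces flush with the rails' −y face. The bottom of the first rung is 299 mm above the floor and each subsequent rung is 263 mm higher than the one below.

The bed frame is on the floor beside the table on its −y side. The ladder is on top of the table.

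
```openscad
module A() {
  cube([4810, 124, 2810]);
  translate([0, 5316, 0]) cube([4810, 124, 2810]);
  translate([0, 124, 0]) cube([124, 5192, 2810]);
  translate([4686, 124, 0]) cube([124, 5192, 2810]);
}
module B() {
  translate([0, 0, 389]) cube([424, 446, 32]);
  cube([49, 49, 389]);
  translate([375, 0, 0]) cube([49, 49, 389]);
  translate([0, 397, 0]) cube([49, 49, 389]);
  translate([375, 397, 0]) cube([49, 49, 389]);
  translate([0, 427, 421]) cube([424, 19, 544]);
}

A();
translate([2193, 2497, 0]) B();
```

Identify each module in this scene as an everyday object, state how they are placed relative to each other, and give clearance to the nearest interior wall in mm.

Clearances: x = 2069, y = 2373; minimum 2069 mm.

A is a house frame. B is a chair. The chair sits inside the house frame, centred. The clearance to the nearest interior wall is 2069 mm.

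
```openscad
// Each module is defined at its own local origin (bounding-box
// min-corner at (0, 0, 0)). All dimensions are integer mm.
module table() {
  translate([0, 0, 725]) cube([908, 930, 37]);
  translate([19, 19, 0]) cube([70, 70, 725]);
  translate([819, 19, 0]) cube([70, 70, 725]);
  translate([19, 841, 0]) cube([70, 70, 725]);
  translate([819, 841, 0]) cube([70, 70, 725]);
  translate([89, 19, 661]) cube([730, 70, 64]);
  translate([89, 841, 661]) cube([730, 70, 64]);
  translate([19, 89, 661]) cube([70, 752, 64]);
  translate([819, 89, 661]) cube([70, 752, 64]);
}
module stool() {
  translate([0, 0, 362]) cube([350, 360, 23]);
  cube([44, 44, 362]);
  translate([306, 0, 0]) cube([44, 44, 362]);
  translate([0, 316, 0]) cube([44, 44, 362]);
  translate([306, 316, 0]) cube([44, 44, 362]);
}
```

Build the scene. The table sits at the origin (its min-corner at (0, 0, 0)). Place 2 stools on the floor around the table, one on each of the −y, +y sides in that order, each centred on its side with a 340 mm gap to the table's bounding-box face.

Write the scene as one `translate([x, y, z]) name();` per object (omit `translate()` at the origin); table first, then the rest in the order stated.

table();
translate([279, -700, 0]) stool();
translate([279, 1270, 0]) stool();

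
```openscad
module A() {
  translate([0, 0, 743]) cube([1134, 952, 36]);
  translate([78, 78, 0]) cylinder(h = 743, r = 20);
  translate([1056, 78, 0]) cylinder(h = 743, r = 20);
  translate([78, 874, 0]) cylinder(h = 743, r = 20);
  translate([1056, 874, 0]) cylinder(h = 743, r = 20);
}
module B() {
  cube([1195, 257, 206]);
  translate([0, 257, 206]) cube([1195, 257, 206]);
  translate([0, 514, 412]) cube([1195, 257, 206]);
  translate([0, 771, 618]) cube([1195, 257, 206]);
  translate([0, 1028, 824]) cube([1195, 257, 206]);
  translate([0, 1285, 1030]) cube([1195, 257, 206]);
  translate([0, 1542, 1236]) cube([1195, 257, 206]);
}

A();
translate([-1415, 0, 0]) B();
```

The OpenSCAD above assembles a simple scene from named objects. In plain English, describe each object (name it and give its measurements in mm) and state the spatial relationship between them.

A is a table with a 1134×952 mm rectangular top, 36 mm thick, top surface at z = 779 mm, supported by four round legs of 40 mm diameter, each leg's bounding box inset 58 mm from the nearest pair of top edges, running from the floor.

B is a run of 7 identical solid stair steps. Each tread is 1195×257 mm and each step block is 206 mm high. Step 1 rests on the floor; step k is offset from step 1 by (k−1)×257 mm in y and (k−1)×206 mm in z.

The staircase is on the floor beside the table on its −x side.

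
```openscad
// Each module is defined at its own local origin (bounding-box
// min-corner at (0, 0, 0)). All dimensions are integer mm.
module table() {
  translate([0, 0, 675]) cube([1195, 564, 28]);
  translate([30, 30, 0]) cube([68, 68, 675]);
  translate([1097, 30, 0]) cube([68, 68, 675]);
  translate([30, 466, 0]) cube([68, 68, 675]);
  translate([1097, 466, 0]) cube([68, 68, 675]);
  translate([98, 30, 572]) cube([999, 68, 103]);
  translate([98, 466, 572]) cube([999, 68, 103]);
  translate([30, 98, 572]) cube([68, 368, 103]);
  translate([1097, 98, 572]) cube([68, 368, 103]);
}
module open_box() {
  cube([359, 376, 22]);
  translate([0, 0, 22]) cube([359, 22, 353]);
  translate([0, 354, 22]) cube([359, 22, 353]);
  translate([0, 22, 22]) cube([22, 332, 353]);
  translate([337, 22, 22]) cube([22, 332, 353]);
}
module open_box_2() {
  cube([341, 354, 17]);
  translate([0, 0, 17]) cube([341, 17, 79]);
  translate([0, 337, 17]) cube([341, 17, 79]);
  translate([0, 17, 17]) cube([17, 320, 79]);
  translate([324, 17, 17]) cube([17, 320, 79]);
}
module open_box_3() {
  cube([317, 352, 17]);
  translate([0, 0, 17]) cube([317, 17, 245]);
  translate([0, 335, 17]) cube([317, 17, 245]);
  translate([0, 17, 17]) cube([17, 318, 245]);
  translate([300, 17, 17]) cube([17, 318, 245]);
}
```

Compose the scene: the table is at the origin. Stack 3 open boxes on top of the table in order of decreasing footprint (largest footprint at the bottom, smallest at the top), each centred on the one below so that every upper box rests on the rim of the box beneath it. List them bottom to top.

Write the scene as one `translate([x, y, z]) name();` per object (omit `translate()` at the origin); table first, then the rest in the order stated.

table();
translate([418, 94, 703]) open_box();
translate([427, 105, 1078]) open_box_2();
translate([439, 106, 1174]) open_box_3();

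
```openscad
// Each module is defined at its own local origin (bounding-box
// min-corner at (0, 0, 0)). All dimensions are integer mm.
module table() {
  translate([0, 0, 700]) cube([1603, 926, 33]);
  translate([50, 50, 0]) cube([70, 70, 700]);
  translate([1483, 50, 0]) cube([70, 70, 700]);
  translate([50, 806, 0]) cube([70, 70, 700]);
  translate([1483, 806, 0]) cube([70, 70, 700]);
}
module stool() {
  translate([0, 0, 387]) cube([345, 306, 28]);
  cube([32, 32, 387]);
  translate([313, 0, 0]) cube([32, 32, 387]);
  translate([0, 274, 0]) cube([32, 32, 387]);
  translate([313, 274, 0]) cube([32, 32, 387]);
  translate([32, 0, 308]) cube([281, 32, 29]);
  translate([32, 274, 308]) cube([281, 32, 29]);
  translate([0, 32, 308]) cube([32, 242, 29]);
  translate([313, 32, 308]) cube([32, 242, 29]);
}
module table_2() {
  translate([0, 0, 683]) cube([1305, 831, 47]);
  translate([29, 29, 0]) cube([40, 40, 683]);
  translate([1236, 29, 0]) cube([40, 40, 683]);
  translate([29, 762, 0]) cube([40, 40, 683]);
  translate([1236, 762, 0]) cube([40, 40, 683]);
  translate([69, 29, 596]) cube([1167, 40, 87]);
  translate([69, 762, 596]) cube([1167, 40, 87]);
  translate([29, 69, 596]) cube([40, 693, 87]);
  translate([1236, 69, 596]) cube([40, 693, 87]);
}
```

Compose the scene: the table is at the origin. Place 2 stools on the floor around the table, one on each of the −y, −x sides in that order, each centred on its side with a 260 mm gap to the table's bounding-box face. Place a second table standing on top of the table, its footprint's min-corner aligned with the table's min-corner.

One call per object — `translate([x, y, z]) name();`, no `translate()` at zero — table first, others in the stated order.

table();
translate([629, -566, 0]) stool();
translate([-605, 310, 0]) stool();
translate([0, 0, 733]) table_2();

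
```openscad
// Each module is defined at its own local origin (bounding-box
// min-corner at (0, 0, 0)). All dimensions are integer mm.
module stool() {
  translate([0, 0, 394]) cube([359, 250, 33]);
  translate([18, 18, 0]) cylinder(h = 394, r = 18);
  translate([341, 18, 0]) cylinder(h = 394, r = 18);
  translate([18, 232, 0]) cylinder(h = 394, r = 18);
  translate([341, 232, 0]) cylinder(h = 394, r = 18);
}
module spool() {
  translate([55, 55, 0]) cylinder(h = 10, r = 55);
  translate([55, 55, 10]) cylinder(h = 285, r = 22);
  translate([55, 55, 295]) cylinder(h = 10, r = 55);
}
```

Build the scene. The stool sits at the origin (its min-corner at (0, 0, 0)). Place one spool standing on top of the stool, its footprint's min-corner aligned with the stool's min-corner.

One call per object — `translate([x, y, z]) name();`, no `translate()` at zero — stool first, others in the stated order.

stool();
translate([0, 0, 427]) spool();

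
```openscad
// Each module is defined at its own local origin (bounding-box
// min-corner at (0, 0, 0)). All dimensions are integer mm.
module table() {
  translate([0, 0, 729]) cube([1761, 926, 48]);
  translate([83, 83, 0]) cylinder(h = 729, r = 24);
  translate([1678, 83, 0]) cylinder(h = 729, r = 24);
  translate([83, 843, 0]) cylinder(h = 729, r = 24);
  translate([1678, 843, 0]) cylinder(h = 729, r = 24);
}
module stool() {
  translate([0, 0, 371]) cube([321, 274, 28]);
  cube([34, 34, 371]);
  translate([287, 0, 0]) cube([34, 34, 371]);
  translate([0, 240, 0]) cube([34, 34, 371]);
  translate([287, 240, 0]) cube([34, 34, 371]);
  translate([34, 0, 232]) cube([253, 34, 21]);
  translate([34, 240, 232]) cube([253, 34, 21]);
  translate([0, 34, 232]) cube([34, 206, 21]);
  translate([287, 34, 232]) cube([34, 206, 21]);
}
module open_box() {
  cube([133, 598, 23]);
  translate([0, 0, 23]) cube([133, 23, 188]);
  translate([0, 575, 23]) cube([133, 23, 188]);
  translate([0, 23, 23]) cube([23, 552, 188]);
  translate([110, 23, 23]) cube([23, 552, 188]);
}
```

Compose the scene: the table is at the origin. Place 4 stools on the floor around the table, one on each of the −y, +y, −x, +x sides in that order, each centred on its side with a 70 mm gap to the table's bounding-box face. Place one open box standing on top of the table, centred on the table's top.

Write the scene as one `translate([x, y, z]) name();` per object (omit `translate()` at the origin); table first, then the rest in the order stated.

table();
translate([720, -344, 0]) stool();
translate([720, 996, 0]) stool();
translate([-391, 326, 0]) stool();
translate([1831, 326, 0]) stool();
translate([814, 164, 777]) open_box();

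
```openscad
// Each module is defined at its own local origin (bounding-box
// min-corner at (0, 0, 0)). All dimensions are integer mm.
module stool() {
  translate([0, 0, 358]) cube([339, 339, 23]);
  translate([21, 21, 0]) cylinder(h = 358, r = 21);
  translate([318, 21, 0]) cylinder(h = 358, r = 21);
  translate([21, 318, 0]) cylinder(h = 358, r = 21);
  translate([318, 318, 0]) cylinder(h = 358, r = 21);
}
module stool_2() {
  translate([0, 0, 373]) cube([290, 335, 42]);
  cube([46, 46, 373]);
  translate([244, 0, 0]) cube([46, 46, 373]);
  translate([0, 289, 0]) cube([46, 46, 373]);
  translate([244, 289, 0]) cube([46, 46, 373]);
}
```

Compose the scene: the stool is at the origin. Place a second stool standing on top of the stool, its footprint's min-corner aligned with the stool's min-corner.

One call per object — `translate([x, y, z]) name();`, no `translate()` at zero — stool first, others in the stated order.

stool();
translate([0, 0, 381]) stool_2();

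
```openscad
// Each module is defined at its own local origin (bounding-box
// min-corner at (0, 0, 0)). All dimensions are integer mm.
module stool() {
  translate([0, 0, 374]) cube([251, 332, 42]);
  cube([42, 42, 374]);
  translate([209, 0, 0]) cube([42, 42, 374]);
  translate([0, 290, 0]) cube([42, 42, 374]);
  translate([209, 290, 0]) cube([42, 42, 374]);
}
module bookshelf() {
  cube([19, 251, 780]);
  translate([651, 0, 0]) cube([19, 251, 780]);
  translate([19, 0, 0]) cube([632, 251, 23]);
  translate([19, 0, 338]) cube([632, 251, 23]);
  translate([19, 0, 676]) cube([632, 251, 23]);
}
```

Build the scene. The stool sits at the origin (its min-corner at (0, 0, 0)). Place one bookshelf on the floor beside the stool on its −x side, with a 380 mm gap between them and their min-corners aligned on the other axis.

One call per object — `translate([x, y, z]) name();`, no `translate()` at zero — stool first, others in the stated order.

stool();
translate([-1050, 0, 0]) bookshelf();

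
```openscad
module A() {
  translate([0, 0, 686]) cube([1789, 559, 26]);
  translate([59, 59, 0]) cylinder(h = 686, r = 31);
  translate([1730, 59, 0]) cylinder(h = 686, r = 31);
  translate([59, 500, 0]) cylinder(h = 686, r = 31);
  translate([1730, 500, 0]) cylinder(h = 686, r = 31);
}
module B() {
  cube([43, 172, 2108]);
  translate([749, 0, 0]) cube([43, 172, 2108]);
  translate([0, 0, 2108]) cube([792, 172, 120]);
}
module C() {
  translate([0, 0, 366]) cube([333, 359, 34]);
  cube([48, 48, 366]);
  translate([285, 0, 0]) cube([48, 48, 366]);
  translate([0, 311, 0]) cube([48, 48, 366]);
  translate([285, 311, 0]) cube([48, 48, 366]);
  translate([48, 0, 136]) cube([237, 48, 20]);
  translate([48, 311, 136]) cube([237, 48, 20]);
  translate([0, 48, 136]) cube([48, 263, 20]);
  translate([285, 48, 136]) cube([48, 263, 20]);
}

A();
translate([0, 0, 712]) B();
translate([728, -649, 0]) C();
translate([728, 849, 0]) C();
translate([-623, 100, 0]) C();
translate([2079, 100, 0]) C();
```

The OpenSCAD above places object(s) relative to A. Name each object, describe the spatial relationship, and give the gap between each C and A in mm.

A is a table. B is a door frame. C is a stool. The door frame is on top of the table. Four stools sit around the table at the −y, +y, −x, +x sides. The gap between each stool and the table is 290 mm.

Each stool's nearest face is 290 mm from the table's bounding box.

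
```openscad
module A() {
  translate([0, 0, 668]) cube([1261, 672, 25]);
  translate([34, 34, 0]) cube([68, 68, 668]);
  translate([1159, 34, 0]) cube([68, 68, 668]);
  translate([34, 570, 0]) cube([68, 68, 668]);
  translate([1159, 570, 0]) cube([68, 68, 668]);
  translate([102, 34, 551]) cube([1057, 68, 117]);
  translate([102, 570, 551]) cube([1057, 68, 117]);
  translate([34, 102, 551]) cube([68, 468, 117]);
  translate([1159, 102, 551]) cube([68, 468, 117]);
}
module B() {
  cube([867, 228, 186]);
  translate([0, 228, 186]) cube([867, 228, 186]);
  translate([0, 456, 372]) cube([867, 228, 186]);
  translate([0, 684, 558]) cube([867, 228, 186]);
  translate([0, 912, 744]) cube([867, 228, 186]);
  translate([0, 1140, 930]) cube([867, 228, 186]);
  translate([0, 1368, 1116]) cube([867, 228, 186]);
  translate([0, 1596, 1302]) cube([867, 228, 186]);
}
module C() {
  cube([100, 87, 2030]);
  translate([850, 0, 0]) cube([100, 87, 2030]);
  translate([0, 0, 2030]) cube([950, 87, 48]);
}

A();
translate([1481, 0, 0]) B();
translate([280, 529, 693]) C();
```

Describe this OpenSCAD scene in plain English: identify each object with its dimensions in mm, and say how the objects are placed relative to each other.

A is a rectangular dining table. The top is 1261×672×25 mm with its upper surface at z = 693 mm. It stands on four 68×68 mm square legs, each inset 34 mm from the nearest pair of top edges, running from the floor to the underside of the top. Four apron rails, 68 mm thick and 117 mm tall, run between adjacent legs with their top edges flush with the underside of the top and their outer faces flush with the legs' outer faces.

B is a straight staircase of 8 solid steps. Each step is 867 mm wide (x), 228 mm deep (y, the going) and 186 mm tall (the rise). The first step rests on the floor; each subsequent step sits one going further in +y and one rise higher in +z, directly behind and above the previous step with no overlap.

C is a rectangular door frame: two vertical jambs of 100×87 mm section, 2030 mm tall, with a clear opening 750 mm wide between their inner faces. A header 48 mm tall and 87 mm deep lies on top of the jambs and spans the full outside width.

The staircase is on the floor beside the table on its +x side. The door frame is on top of the table.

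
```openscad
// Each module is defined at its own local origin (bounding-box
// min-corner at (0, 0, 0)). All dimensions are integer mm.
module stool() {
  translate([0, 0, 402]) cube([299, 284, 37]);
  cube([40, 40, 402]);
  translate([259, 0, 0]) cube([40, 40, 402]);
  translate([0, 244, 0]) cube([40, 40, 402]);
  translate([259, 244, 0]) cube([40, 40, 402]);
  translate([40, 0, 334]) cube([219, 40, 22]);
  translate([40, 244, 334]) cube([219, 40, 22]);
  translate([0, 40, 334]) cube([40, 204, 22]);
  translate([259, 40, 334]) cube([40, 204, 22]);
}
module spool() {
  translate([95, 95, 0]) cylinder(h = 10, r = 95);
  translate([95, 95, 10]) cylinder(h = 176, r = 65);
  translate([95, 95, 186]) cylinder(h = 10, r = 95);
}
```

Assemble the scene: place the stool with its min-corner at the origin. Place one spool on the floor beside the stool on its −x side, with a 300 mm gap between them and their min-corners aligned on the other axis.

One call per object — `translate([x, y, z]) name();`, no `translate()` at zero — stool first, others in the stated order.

stool();
translate([-490, 0, 0]) spool();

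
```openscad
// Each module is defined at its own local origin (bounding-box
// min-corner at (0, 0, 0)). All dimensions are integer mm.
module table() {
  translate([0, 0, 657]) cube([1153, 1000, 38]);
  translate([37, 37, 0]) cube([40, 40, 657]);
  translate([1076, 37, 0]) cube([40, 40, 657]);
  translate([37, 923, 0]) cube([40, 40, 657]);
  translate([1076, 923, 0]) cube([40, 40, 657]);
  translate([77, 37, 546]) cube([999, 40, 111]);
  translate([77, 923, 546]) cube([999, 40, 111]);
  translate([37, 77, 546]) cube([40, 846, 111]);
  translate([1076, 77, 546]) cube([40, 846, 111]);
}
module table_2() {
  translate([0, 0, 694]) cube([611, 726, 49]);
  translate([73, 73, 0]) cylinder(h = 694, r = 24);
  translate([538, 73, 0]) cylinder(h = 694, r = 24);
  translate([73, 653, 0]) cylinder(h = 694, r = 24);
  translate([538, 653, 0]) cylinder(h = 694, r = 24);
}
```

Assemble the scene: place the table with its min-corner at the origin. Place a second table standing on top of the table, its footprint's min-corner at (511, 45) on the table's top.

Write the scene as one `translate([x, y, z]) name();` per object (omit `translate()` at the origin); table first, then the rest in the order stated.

table();
translate([511, 45, 695]) table_2();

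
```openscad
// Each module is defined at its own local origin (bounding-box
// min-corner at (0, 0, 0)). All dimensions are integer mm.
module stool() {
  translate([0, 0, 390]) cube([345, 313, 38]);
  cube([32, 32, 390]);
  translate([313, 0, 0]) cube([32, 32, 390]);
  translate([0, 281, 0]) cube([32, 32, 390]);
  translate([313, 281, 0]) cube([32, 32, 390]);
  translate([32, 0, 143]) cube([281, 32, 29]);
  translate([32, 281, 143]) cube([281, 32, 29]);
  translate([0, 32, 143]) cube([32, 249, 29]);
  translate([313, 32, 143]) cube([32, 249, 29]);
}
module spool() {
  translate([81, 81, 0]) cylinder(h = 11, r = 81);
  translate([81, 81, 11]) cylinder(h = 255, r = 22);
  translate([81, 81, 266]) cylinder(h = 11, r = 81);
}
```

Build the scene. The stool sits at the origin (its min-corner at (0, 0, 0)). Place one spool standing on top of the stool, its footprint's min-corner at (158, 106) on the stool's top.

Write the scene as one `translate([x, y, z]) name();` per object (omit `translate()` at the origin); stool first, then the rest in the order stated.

stool();
translate([158, 106, 428]) spool();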